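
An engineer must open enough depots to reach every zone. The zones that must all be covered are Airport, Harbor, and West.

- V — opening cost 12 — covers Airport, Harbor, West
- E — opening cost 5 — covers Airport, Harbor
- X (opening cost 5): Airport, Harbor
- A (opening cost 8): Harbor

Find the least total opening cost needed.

12

This is a weighted set-cover instance.
V alone covers Airport, Harbor, West — every zone.
Total opening cost: 12.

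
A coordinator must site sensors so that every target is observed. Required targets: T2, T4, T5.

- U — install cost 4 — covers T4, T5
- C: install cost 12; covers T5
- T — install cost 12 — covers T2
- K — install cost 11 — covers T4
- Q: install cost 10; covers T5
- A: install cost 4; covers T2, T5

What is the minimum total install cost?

8

This is a weighted set-cover instance.
Choose U and A: together they cover T2, T4, T5 — every target.
Total install cost: 4 + 4 = 8.
No cover costs less than 8.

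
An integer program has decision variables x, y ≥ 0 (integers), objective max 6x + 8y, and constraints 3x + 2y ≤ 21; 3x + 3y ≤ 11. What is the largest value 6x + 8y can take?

24

(x,y)=(0,3) is feasible, giving 24.
(x,y)=(1,2) is feasible, giving 22.
Maximum is 24 at (x,y)=(0,3).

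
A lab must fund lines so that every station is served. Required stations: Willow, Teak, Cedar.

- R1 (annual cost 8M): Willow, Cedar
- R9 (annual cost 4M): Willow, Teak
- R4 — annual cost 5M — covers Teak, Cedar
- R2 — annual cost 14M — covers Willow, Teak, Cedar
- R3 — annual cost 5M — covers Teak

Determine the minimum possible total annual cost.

9

This is an integer covering problem.
Choose R9 and R4: together they cover Willow, Teak, Cedar — every station.
Total annual cost: 4 + 5 = 9.
No cover costs less than 9.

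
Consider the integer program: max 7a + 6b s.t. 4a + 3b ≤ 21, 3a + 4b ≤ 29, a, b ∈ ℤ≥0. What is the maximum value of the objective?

42

(a,b)=(0,7): 4·0+3·7=21≤21, 3·0+4·7=28≤29, objective 42.
(a,b)=(0,6): 4·0+3·6=18≤21, 3·0+4·6=24≤29, objective 36.
No feasible integer point exceeds 42.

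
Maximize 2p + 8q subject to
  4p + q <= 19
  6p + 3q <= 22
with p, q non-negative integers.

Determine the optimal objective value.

Relaxing integrality, the LP optimum is 58.67 at (p,q) = (0, 7.33), which is not an integer point.
(p,q)=(0,7) is feasible, giving 56.
(p,q)=(0,6) is feasible, giving 48.
Maximum is 56 at (p,q)=(0,7).

56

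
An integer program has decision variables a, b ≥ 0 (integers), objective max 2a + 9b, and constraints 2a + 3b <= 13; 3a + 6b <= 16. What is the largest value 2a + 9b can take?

Relaxing integrality, the LP optimum is 24.00 at (a,b) = (0, 2.67), which is not an integer point.
(a,b)=(1,2) is feasible, giving 20.
(a,b)=(0,2) is feasible, giving 18.
(a,b)=(2,1) is feasible, giving 13.
No feasible integer point exceeds 20.

20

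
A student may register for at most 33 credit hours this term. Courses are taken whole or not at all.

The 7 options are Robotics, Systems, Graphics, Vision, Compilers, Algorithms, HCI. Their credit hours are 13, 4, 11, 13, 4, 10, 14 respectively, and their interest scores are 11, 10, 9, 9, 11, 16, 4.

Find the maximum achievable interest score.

Allowing fractional choices, the relaxed optimum would be about 49.6, but courses are indivisible.
Systems + Graphics + Compilers + Algorithms: credit hours 4 + 11 + 4 + 10 = 29 ≤ 33, interest score 10 + 9 + 11 + 16 = 46.
Robotics + Systems + Compilers + Algorithms: credit hours 13 + 4 + 4 + 10 = 31 ≤ 33, interest score 11 + 10 + 11 + 16 = 48.
Best is Robotics, Systems, Compilers, and Algorithms with total interest score 48.

48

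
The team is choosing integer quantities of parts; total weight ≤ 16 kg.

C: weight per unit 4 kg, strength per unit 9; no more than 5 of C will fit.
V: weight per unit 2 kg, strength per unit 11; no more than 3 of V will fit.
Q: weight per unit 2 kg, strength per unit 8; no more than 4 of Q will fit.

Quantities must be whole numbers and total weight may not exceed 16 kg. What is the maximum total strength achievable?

66

Take 1×C, 3×V, and 3×Q: weight 16 ≤ 16, strength 1·9 + 3·11 + 3·8 = 66.
V has the best ratio (11/2) and is taken to its limit of 3; remaining capacity is filled optimally with the others.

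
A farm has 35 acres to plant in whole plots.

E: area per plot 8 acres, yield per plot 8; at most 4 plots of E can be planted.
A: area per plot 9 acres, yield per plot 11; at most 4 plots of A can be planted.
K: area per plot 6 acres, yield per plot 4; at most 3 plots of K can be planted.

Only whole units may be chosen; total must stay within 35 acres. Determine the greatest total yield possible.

41

This is a bounded integer knapsack.
A has the best ratio (11/9); taking only A gives at most 3×11 = 33 (stopped by the area limit).
Mixing does better — 1×E and 3×A: area 35 ≤ 35, yield 1·8 + 3·11 = 41.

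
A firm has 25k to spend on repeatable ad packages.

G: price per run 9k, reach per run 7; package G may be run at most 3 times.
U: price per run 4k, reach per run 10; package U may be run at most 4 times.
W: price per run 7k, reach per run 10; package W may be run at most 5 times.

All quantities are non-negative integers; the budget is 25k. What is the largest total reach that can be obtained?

50

This is a bounded integer knapsack.
Take 4×U and 1×W: price 23 ≤ 25, reach 4·10 + 1·10 = 50.
U has the best ratio (10/4) and is taken to its limit of 4; remaining capacity is filled optimally with the others.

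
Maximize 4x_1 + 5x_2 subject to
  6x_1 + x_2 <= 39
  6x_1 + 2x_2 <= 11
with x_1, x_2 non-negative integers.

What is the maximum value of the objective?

(x_1,x_2)=(0,5): 6·0+1·5=5≤39, 6·0+2·5=10≤11, objective 25.
(x_1,x_2)=(0,4): 6·0+1·4=4≤39, 6·0+2·4=8≤11, objective 20.
No feasible integer point exceeds 25.

25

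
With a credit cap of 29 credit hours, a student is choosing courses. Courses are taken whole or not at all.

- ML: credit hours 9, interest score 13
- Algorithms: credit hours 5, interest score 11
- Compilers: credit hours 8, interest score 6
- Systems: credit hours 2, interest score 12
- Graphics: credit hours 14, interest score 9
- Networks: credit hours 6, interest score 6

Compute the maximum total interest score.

Take ML, Algorithms, Systems, and Networks: credit hours 9 + 5 + 2 + 6 = 22 ≤ 29, interest score 13 + 11 + 12 + 6 = 42.
No feasible combination exceeds this.

42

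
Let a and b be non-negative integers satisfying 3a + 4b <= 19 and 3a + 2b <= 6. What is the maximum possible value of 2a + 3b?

9

(a,b)=(0,3): 3·0+4·3=12≤19, 3·0+2·3=6≤6, objective 9.
(a,b)=(0,2): 3·0+4·2=8≤19, 3·0+2·2=4≤6, objective 6.
Maximum is 9 at (a,b)=(0,3).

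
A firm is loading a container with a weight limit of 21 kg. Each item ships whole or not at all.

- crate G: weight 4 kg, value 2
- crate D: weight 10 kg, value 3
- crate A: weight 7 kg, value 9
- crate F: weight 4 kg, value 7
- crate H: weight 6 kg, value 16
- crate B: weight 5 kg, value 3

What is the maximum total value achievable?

34

crate G + crate A + crate F + crate H: weight 4 + 7 + 4 + 6 = 21 ≤ 21, value 2 + 9 + 7 + 16 = 34.
crate A + crate F + crate H: weight 7 + 4 + 6 = 17 ≤ 21, value 9 + 7 + 16 = 32.
crate A + crate H + crate B: weight 7 + 6 + 5 = 18 ≤ 21, value 9 + 16 + 3 = 28.
Best is crate G, crate A, crate F, and crate H with total value 34.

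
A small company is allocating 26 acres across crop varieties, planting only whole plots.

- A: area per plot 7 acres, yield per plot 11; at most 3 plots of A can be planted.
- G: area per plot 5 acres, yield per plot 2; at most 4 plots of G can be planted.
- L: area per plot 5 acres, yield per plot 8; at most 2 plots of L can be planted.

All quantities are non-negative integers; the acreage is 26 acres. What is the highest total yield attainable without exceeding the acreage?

Take 3×A and 1×L: area 26 ≤ 26, yield 3·11 + 1·8 = 41.
No other integer combination yields more.

41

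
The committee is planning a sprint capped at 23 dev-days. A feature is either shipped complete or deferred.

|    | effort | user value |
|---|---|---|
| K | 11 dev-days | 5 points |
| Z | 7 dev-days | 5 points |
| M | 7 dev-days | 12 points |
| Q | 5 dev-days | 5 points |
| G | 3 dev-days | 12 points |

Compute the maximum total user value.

Treat it as a binary knapsack problem.
Allowing fractional choices, the relaxed optimum would be about 34.5, but features are indivisible.
M + Q + G: effort 7 + 5 + 3 = 15 ≤ 23, user value 12 + 5 + 12 = 29.
Z + M + G: effort 7 + 7 + 3 = 17 ≤ 23, user value 5 + 12 + 12 = 29.
Z + M + Q + G: effort 7 + 7 + 5 + 3 = 22 ≤ 23, user value 5 + 12 + 5 + 12 = 34.
Best is Z, M, Q, and G with total user value 34.

34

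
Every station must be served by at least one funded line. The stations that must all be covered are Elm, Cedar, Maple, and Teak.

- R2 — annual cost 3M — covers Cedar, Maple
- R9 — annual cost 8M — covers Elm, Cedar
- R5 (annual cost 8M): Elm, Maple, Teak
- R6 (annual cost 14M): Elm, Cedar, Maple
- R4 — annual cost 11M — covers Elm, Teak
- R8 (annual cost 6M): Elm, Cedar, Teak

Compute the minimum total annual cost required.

9

This is an integer covering problem.
Choose R2 and R8: together they cover Elm, Cedar, Maple, Teak — every station.
Total annual cost: 3 + 6 = 9.
No cover costs less than 9.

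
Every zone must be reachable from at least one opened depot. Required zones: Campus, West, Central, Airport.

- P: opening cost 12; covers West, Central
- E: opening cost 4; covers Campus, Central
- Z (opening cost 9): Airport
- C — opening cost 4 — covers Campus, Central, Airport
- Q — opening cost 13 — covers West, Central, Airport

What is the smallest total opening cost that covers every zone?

This is a weighted set-cover instance.
Choose P and C: together they cover Campus, West, Central, Airport — every zone.
Total opening cost: 12 + 4 = 16.
No cover costs less than 16.

16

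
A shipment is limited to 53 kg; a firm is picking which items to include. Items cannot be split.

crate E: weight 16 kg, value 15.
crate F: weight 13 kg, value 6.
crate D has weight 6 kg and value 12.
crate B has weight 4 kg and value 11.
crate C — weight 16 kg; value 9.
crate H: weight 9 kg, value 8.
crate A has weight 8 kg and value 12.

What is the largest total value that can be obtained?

59

Allowing fractional choices, the relaxed optimum would be about 63.6, but items are indivisible.
crate E + crate F + crate D + crate B + crate A: weight 16 + 13 + 6 + 4 + 8 = 47 ≤ 53, value 15 + 6 + 12 + 11 + 12 = 56.
crate E + crate D + crate B + crate C + crate A: weight 16 + 6 + 4 + 16 + 8 = 50 ≤ 53, value 15 + 12 + 11 + 9 + 12 = 59.
crate E + crate D + crate B + crate H + crate A: weight 16 + 6 + 4 + 9 + 8 = 43 ≤ 53, value 15 + 12 + 11 + 8 + 12 = 58.
Best is crate E, crate D, crate B, crate C, and crate A with total value 59.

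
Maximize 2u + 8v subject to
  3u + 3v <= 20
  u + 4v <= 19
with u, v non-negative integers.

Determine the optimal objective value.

36

The continuous relaxation peaks at (0, 4.75) with value 38.00; rounding to a feasible lattice point costs some objective.
(u,v)=(2,4): 3·2+3·4=18≤20, 1·2+4·4=18≤19, objective 36.
(u,v)=(1,4): 3·1+3·4=15≤20, 1·1+4·4=17≤19, objective 34.
(u,v)=(0,4): 3·0+3·4=12≤20, 1·0+4·4=16≤19, objective 32.
The best lattice point is (2,4), giving 36.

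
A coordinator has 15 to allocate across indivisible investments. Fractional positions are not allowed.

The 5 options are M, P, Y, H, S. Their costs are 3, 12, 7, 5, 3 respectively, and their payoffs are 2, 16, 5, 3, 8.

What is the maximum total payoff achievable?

Take P and S: cost 12 + 3 = 15 ≤ 15, payoff 16 + 8 = 24.
No other feasible combination does better.

24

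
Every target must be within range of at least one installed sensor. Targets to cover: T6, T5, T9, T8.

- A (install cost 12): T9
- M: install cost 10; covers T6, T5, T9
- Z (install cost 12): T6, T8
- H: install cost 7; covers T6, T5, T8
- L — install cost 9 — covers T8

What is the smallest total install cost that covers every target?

Choose M and H: together they cover T6, T5, T9, T8 — every target.
Total install cost: 10 + 7 = 17.
No cover costs less than 17.

17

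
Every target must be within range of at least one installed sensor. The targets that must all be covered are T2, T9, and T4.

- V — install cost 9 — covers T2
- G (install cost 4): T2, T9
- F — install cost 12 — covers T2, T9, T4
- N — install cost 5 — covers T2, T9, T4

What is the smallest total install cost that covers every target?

5

This is an integer covering problem.
N alone covers T2, T9, T4 — every target.
Total install cost: 5.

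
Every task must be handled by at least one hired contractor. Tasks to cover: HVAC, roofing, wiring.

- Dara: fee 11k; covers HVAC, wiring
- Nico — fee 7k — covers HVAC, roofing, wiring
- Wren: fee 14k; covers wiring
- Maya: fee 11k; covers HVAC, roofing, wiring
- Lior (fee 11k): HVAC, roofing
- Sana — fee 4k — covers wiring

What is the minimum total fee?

This is an integer covering problem.
Nico alone covers HVAC, roofing, wiring — every task.
Total fee: 7.
No cover costs less than 7.

7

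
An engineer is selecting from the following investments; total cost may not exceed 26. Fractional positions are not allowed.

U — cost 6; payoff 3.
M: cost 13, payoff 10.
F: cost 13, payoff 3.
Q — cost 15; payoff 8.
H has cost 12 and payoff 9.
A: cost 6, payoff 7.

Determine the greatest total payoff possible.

20

Allowing fractional choices, the relaxed optimum would be about 22.2, but investments are indivisible.
U + M + A: cost 6 + 13 + 6 = 25 ≤ 26, payoff 3 + 10 + 7 = 20.
U + H + A: cost 6 + 12 + 6 = 24 ≤ 26, payoff 3 + 9 + 7 = 19.
Best is U, M, and A with total payoff 20.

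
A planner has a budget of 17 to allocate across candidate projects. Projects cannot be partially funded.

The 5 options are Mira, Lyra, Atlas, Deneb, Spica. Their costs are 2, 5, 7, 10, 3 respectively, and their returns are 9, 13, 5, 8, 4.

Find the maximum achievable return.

31

Allowing fractional choices, the relaxed optimum would be about 31.6, but projects are indivisible.
Mira + Lyra + Deneb: cost 2 + 5 + 10 = 17 ≤ 17, return 9 + 13 + 8 = 30.
Mira + Lyra + Atlas + Spica: cost 2 + 5 + 7 + 3 = 17 ≤ 17, return 9 + 13 + 5 + 4 = 31.
Best is Mira, Lyra, Atlas, and Spica with total return 31.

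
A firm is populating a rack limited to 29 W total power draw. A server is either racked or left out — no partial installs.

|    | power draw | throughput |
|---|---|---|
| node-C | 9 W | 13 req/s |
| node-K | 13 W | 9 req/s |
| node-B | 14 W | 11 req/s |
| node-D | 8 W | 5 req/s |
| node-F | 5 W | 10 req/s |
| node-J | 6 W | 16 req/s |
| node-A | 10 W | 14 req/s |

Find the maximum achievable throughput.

45

node-D + node-F + node-J + node-A: power draw 8 + 5 + 6 + 10 = 29 ≤ 29, throughput 5 + 10 + 16 + 14 = 45.
node-C + node-J + node-A: power draw 9 + 6 + 10 = 25 ≤ 29, throughput 13 + 16 + 14 = 43.
node-C + node-D + node-F + node-J: power draw 9 + 8 + 5 + 6 = 28 ≤ 29, throughput 13 + 5 + 10 + 16 = 44.
Best is node-D, node-F, node-J, and node-A with total throughput 45.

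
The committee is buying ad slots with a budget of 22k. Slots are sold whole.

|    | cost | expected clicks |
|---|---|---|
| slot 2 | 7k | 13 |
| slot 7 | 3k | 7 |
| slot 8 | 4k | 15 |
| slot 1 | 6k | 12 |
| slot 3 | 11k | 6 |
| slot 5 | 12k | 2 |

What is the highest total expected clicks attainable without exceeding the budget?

47

Take slot 2, slot 7, slot 8, and slot 1: cost 7 + 3 + 4 + 6 = 20 ≤ 22, expected clicks 13 + 7 + 15 + 12 = 47.
No other feasible combination does better.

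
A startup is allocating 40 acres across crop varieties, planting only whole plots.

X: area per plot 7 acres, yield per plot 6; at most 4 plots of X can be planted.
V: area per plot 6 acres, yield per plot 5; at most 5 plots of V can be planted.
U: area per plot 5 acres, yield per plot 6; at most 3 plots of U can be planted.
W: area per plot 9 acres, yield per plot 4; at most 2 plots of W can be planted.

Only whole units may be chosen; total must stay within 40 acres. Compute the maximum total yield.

39

This is a bounded integer knapsack.
Take 1×X, 3×V, and 3×U: area 40 ≤ 40, yield 1·6 + 3·5 + 3·6 = 39.
U has the best ratio (6/5) and is taken to its limit of 3; remaining capacity is filled optimally with the others.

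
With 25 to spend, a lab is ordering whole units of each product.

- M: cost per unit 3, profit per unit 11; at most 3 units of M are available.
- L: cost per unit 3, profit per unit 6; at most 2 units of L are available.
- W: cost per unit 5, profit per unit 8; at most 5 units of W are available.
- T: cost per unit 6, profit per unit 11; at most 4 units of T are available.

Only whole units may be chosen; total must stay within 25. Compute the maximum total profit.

Take 3×M, 1×L, and 2×T: cost 24 ≤ 25, profit 3·11 + 1·6 + 2·11 = 61.
M has the best ratio (11/3) and is taken to its limit of 3; remaining capacity is filled optimally with the others.

61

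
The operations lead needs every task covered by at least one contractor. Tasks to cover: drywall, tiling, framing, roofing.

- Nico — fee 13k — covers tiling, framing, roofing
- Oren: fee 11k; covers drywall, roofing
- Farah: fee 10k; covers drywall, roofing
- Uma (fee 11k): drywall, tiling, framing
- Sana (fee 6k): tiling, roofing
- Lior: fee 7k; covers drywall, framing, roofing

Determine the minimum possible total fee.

13

Choose Sana and Lior: together they cover drywall, tiling, framing, roofing — every task.
Total fee: 6 + 7 = 13.
No cover costs less than 13.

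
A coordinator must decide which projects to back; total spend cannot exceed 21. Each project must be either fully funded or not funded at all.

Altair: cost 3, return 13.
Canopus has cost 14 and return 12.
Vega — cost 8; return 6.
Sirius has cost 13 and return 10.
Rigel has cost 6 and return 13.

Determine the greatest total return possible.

This is a 0-1 knapsack instance.
Allowing fractional choices, the relaxed optimum would be about 36.3, but projects are indivisible.
Altair + Rigel: cost 3 + 6 = 9 ≤ 21, return 13 + 13 = 26.
Altair + Canopus: cost 3 + 14 = 17 ≤ 21, return 13 + 12 = 25.
Altair + Vega + Rigel: cost 3 + 8 + 6 = 17 ≤ 21, return 13 + 6 + 13 = 32.
Best is Altair, Vega, and Rigel with total return 32.

32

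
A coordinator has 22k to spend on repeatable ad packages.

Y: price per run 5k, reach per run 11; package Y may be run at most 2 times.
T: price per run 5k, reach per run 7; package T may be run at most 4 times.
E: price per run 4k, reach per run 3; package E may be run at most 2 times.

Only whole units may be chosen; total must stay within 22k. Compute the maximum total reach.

Take 2×Y and 2×T: price 20 ≤ 22, reach 2·11 + 2·7 = 36.
Y has the best ratio (11/5) and is taken to its limit of 2; remaining capacity is filled optimally with the others.

36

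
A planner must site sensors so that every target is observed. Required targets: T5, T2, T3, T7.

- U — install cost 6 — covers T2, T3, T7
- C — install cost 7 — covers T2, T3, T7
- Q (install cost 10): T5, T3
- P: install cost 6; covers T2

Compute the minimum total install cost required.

16

Choose U and Q: together they cover T5, T2, T3, T7 — every target.
Total install cost: 6 + 10 = 16.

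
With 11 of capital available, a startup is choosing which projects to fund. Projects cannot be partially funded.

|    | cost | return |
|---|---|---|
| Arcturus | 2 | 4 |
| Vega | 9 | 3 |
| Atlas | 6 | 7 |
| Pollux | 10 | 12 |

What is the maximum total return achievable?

12

Allowing fractional choices, the relaxed optimum would be about 14.8, but projects are indivisible.
Pollux: cost 10 ≤ 11, return 12.
Atlas: cost 6 ≤ 11, return 7.
Arcturus + Atlas: cost 2 + 6 = 8 ≤ 11, return 4 + 7 = 11.
Best is Pollux with total return 12.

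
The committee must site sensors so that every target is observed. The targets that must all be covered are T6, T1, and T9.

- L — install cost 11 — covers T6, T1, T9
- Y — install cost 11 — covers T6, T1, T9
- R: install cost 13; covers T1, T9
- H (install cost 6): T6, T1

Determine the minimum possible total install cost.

This is a weighted set-cover instance.
The greedy cost-per-new-target heuristic would pick H and L for 17, but a cheaper cover exists.
L alone covers T6, T1, T9 — every target.
Total install cost: 11.
No cover costs less than 11.

11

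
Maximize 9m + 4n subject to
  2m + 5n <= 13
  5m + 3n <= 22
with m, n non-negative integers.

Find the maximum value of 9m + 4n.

36

The continuous relaxation peaks at (4.4, 0) with value 39.60; rounding to a feasible lattice point costs some objective.
(m,n)=(4,0) is feasible, giving 36.
(m,n)=(3,1) is feasible, giving 31.
(m,n)=(3,0) is feasible, giving 27.
Maximum is 36 at (m,n)=(4,0).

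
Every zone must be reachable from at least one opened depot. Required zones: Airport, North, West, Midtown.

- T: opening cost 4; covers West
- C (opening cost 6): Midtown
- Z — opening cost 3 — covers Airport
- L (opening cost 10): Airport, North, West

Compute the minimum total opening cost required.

16

The greedy cost-per-new-zone heuristic would pick Z, T, C, and L for 23, but a cheaper cover exists.
Choose C and L: together they cover Airport, North, West, Midtown — every zone.
Total opening cost: 6 + 10 = 16.
No cover costs less than 16.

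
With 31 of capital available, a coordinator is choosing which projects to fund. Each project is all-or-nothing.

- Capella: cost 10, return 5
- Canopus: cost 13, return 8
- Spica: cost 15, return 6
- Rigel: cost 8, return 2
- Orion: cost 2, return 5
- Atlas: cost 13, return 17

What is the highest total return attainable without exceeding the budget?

30

Take Canopus, Orion, and Atlas: cost 13 + 2 + 13 = 28 ≤ 31, return 8 + 5 + 17 = 30.
No other feasible combination does better.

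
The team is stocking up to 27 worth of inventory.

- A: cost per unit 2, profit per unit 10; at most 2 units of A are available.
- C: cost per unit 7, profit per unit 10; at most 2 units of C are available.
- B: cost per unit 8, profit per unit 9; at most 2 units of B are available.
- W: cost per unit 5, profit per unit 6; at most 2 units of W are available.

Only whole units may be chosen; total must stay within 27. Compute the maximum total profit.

49

A has the best ratio (10/2); taking only A gives at most 2×10 = 20 (stopped by the supply cap of 2).
Mixing does better — 2×A, 2×C, and 1×B: cost 26 ≤ 27, profit 2·10 + 2·10 + 1·9 = 49.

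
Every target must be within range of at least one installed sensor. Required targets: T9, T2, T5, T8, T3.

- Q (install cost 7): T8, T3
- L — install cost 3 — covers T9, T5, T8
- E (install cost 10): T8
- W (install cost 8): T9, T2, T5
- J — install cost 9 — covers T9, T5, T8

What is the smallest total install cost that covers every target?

15

The greedy cost-per-new-target heuristic would pick L, Q, and W for 18, but a cheaper cover exists.
Choose Q and W: together they cover T9, T2, T5, T8, T3 — every target.
Total install cost: 7 + 8 = 15.
No cover costs less than 15.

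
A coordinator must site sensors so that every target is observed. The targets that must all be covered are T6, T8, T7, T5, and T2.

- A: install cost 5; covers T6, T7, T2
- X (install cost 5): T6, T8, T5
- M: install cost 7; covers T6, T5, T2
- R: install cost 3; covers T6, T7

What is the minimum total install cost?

The greedy cost-per-new-target heuristic would pick R, X, and A for 13, but a cheaper cover exists.
Choose A and X: together they cover T6, T8, T7, T5, T2 — every target.
Total install cost: 5 + 5 = 10.
No cover costs less than 10.

10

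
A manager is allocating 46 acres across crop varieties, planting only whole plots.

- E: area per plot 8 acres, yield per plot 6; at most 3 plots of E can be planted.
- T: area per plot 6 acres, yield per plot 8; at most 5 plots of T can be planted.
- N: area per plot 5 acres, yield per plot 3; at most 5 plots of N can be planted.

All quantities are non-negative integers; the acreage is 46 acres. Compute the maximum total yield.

T has the best ratio (8/6); taking only T gives at most 5×8 = 40 (stopped by the supply cap of 5).
Mixing does better — 2×E and 5×T: area 46 ≤ 46, yield 2·6 + 5·8 = 52.

52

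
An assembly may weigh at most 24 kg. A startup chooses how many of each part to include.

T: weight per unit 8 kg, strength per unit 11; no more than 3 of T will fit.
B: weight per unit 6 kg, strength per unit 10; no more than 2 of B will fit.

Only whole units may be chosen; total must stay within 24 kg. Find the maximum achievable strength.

33

This is a bounded integer knapsack.
3×T: weight 24 ≤ 24, strength 3·11 = 33.
2×T and 1×B: weight 22 ≤ 24, strength 2·11 + 1·10 = 32.
Best is 33.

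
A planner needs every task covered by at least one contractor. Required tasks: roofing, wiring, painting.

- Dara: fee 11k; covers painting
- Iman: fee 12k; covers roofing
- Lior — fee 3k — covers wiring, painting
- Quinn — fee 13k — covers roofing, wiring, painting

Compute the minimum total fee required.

13

The greedy cost-per-new-task heuristic would pick Lior and Iman for 15, but a cheaper cover exists.
Quinn alone covers roofing, wiring, painting — every task.
Total fee: 13.
No cover costs less than 13.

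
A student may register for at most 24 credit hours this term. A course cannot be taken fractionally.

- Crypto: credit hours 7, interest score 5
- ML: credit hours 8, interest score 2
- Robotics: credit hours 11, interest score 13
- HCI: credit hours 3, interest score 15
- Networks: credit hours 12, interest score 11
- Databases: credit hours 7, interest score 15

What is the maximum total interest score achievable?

Take Robotics, HCI, and Databases: credit hours 11 + 3 + 7 = 21 ≤ 24, interest score 13 + 15 + 15 = 43.
No other feasible combination does better.

43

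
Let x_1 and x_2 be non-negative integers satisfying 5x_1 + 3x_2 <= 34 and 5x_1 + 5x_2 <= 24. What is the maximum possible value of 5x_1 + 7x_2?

28

The continuous relaxation peaks at (0, 4.8) with value 33.60; rounding to a feasible lattice point costs some objective.
(x_1,x_2)=(0,4) is feasible, giving 28.
(x_1,x_2)=(1,3) is feasible, giving 26.
(x_1,x_2)=(0,3) is feasible, giving 21.
Maximum is 28 at (x_1,x_2)=(0,4).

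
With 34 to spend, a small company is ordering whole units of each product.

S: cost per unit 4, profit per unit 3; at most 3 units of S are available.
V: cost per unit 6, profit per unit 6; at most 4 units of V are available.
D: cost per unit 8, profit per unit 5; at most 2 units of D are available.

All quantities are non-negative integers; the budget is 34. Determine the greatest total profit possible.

30

This is a bounded integer knapsack.
Take 2×S and 4×V: cost 32 ≤ 34, profit 2·3 + 4·6 = 30.
V has the best ratio (6/6) and is taken to its limit of 4; remaining capacity is filled optimally with the others.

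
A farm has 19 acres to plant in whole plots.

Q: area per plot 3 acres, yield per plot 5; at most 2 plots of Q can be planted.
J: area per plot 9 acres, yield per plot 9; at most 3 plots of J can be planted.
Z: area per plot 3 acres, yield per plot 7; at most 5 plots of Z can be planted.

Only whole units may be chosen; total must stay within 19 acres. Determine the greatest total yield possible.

40

Take 1×Q and 5×Z: area 18 ≤ 19, yield 1·5 + 5·7 = 40.
Z has the best ratio (7/3) and is taken to its limit of 5; remaining capacity is filled optimally with the others.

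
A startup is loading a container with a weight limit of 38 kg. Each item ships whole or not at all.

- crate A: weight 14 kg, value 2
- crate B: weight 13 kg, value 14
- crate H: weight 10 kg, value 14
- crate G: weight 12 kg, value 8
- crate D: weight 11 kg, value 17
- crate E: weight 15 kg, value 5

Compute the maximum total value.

Treat it as a binary knapsack problem.
crate B + crate H + crate D: weight 13 + 10 + 11 = 34 ≤ 38, value 14 + 14 + 17 = 45.
crate H + crate G + crate D: weight 10 + 12 + 11 = 33 ≤ 38, value 14 + 8 + 17 = 39.
Best is crate B, crate H, and crate D with total value 45.

45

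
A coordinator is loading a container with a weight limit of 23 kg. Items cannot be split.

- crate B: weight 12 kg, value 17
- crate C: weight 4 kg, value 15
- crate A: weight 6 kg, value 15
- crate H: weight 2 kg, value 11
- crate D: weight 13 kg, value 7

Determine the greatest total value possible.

Allowing fractional choices, the relaxed optimum would be about 56.6, but items are indivisible.
crate B + crate A + crate H: weight 12 + 6 + 2 = 20 ≤ 23, value 17 + 15 + 11 = 43.
crate B + crate C + crate H: weight 12 + 4 + 2 = 18 ≤ 23, value 17 + 15 + 11 = 43.
crate B + crate C + crate A: weight 12 + 4 + 6 = 22 ≤ 23, value 17 + 15 + 15 = 47.
Best is crate B, crate C, and crate A with total value 47.

47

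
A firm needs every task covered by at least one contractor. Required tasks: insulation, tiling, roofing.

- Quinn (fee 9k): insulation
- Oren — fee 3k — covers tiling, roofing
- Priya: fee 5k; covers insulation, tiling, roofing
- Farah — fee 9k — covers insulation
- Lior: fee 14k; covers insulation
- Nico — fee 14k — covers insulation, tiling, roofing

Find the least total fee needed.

5

The greedy cost-per-new-task heuristic would pick Oren and Priya for 8, but a cheaper cover exists.
Priya alone covers insulation, tiling, roofing — every task.
Total fee: 5.
No cover costs less than 5.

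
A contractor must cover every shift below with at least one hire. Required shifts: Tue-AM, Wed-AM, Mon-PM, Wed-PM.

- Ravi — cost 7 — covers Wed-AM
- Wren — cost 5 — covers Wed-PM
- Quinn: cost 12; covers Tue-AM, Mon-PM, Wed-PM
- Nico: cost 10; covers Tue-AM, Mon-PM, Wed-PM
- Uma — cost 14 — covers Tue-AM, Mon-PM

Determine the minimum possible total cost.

Choose Ravi and Nico: together they cover Tue-AM, Wed-AM, Mon-PM, Wed-PM — every shift.
Total cost: 7 + 10 = 17.
No cover costs less than 17.

17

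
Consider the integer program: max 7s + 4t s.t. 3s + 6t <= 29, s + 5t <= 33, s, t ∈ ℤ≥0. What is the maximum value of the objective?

63

The continuous relaxation peaks at (9.67, 0) with value 67.67; rounding to a feasible lattice point costs some objective.
(s,t)=(9,0) is feasible, giving 63.
(s,t)=(8,0) is feasible, giving 56.
No feasible integer point exceeds 63.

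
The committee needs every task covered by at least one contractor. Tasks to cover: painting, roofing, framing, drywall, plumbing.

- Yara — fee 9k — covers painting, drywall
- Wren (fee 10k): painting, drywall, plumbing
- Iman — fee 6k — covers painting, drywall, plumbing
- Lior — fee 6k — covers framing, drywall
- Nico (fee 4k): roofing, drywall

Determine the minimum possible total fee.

16

This is an integer covering problem.
Choose Iman, Lior, and Nico: together they cover painting, roofing, framing, drywall, plumbing — every task.
Total fee: 6 + 6 + 4 = 16.
No cover costs less than 16.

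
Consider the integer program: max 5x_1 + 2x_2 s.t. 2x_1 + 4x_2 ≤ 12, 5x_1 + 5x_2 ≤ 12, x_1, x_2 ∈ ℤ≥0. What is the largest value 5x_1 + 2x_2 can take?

10

(x_1,x_2)=(2,0): 2·2+4·0=4≤12, 5·2+5·0=10≤12, objective 10.
(x_1,x_2)=(1,1): 2·1+4·1=6≤12, 5·1+5·1=10≤12, objective 7.
(x_1,x_2)=(1,0): 2·1+4·0=2≤12, 5·1+5·0=5≤12, objective 5.
Maximum is 10 at (x_1,x_2)=(2,0).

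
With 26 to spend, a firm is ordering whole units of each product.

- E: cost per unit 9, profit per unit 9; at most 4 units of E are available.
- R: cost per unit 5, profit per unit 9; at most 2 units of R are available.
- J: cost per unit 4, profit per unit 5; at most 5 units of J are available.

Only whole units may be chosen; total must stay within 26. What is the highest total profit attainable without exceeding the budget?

Take 2×R and 4×J: cost 26 ≤ 26, profit 2·9 + 4·5 = 38.
R has the best ratio (9/5) and is taken to its limit of 2; remaining capacity is filled optimally with the others.

38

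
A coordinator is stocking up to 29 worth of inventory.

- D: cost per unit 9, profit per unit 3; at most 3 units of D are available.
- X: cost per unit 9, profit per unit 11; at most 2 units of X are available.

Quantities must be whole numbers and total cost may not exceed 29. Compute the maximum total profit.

25

1×D and 2×X: cost 27 ≤ 29, profit 1·3 + 2·11 = 25.
2×X: cost 18 ≤ 29, profit 2·11 = 22.
Best is 25.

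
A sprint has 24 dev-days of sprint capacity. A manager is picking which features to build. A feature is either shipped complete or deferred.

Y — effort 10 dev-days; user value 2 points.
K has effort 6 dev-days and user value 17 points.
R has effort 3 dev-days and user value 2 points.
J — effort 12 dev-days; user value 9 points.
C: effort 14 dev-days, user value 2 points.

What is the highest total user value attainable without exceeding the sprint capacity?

28

Take K, R, and J: effort 6 + 3 + 12 = 21 ≤ 24, user value 17 + 2 + 9 = 28.
No other feasible combination does better.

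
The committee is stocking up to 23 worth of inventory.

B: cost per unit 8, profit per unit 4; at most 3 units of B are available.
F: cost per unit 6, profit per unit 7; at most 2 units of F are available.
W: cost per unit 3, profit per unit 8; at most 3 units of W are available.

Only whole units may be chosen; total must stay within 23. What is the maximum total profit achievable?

1×B, 1×F, and 3×W: cost 23 ≤ 23, profit 1·4 + 1·7 + 3·8 = 35.
2×F and 3×W: cost 21 ≤ 23, profit 2·7 + 3·8 = 38.
Best is 38.

38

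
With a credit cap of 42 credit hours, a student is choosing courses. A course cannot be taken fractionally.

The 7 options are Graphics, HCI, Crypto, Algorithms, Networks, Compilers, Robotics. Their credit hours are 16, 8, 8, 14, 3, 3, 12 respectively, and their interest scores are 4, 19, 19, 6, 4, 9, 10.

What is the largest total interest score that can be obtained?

61

Treat it as a binary knapsack problem.
HCI + Crypto + Networks + Compilers + Robotics: credit hours 8 + 8 + 3 + 3 + 12 = 34 ≤ 42, interest score 19 + 19 + 4 + 9 + 10 = 61.
HCI + Crypto + Algorithms + Networks + Compilers: credit hours 8 + 8 + 14 + 3 + 3 = 36 ≤ 42, interest score 19 + 19 + 6 + 4 + 9 = 57.
HCI + Crypto + Compilers + Robotics: credit hours 8 + 8 + 3 + 12 = 31 ≤ 42, interest score 19 + 19 + 9 + 10 = 57.
Best is HCI, Crypto, Networks, Compilers, and Robotics with total interest score 61.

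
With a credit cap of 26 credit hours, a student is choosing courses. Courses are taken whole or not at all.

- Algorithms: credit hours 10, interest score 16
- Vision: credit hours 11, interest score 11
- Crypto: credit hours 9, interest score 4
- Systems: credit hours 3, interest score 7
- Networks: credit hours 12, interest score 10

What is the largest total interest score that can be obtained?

This is a 0-1 knapsack instance.
Algorithms + Systems + Networks: credit hours 10 + 3 + 12 = 25 ≤ 26, interest score 16 + 7 + 10 = 33.
Algorithms + Vision + Systems: credit hours 10 + 11 + 3 = 24 ≤ 26, interest score 16 + 11 + 7 = 34.
Best is Algorithms, Vision, and Systems with total interest score 34.

34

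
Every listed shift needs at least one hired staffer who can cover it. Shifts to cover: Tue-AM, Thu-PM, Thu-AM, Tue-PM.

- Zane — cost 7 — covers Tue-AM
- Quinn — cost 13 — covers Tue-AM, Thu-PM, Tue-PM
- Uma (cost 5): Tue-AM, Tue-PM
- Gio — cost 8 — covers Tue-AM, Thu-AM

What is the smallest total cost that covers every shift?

21

This is a weighted set-cover instance.
The greedy cost-per-new-shift heuristic would pick Uma, Gio, and Quinn for 26, but a cheaper cover exists.
Choose Quinn and Gio: together they cover Tue-AM, Thu-PM, Thu-AM, Tue-PM — every shift.
Total cost: 13 + 8 = 21.
No cover costs less than 21.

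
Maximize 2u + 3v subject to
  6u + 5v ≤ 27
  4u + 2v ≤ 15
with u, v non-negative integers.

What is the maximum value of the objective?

The continuous relaxation peaks at (0, 5.4) with value 16.20; rounding to a feasible lattice point costs some objective.
(u,v)=(0,5): 6·0+5·5=25≤27, 4·0+2·5=10≤15, objective 15.
(u,v)=(1,4): 6·1+5·4=26≤27, 4·1+2·4=12≤15, objective 14.
(u,v)=(0,4): 6·0+5·4=20≤27, 4·0+2·4=8≤15, objective 12.
The best lattice point is (0,5), giving 15.

15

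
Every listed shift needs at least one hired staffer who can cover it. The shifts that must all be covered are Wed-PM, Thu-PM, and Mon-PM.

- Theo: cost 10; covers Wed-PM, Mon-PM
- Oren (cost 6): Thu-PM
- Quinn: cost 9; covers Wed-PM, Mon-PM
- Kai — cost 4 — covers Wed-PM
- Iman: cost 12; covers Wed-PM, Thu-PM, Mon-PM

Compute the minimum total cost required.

This is an integer covering problem.
The greedy cost-per-new-shift heuristic would pick Kai, Oren, and Quinn for 19, but a cheaper cover exists.
Iman alone covers Wed-PM, Thu-PM, Mon-PM — every shift.
Total cost: 12.
No cover costs less than 12.

12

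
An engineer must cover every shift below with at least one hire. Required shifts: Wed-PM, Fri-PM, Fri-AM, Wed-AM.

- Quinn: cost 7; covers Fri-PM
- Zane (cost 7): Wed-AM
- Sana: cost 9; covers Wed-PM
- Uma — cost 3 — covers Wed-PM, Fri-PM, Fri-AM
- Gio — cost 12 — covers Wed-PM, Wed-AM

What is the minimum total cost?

10

Choose Zane and Uma: together they cover Wed-PM, Fri-PM, Fri-AM, Wed-AM — every shift.
Total cost: 7 + 3 = 10.
No cover costs less than 10.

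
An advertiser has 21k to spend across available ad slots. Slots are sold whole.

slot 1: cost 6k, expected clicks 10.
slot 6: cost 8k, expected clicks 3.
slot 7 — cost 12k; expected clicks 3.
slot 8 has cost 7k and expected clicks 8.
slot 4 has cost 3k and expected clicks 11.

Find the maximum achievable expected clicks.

Allowing fractional choices, the relaxed optimum would be about 30.9, but ad slots are indivisible.
slot 1 + slot 8 + slot 4: cost 6 + 7 + 3 = 16 ≤ 21, expected clicks 10 + 8 + 11 = 29.
slot 1 + slot 7 + slot 4: cost 6 + 12 + 3 = 21 ≤ 21, expected clicks 10 + 3 + 11 = 24.
slot 1 + slot 6 + slot 4: cost 6 + 8 + 3 = 17 ≤ 21, expected clicks 10 + 3 + 11 = 24.
Best is slot 1, slot 8, and slot 4 with total expected clicks 29.

29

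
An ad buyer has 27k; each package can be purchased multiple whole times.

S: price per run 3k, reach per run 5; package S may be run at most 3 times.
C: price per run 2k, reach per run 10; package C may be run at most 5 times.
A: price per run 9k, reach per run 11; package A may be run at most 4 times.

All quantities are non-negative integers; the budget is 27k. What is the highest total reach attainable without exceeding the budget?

71

2×S, 5×C, and 1×A: price 25 ≤ 27, reach 2·5 + 5·10 + 1·11 = 71.
1×S, 5×C, and 1×A: price 22 ≤ 27, reach 1·5 + 5·10 + 1·11 = 66.
Best is 71.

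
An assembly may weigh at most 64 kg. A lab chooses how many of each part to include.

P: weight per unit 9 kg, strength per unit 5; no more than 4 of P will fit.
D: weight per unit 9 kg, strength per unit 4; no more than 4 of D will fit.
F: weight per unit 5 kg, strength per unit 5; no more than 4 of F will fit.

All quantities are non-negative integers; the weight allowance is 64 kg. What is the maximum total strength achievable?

3×P, 1×D, and 4×F: weight 56 ≤ 64, strength 3·5 + 1·4 + 4·5 = 39.
4×P and 4×F: weight 56 ≤ 64, strength 4·5 + 4·5 = 40.
Best is 40.

40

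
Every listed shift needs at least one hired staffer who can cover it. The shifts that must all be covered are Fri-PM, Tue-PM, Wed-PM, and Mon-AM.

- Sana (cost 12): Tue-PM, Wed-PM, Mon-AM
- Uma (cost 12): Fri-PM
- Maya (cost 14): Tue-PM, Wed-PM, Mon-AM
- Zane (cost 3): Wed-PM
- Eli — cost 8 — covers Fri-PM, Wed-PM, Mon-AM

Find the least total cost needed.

20

This is an integer covering problem.
Choose Sana and Eli: together they cover Fri-PM, Tue-PM, Wed-PM, Mon-AM — every shift.
Total cost: 12 + 8 = 20.
No cover costs less than 20.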